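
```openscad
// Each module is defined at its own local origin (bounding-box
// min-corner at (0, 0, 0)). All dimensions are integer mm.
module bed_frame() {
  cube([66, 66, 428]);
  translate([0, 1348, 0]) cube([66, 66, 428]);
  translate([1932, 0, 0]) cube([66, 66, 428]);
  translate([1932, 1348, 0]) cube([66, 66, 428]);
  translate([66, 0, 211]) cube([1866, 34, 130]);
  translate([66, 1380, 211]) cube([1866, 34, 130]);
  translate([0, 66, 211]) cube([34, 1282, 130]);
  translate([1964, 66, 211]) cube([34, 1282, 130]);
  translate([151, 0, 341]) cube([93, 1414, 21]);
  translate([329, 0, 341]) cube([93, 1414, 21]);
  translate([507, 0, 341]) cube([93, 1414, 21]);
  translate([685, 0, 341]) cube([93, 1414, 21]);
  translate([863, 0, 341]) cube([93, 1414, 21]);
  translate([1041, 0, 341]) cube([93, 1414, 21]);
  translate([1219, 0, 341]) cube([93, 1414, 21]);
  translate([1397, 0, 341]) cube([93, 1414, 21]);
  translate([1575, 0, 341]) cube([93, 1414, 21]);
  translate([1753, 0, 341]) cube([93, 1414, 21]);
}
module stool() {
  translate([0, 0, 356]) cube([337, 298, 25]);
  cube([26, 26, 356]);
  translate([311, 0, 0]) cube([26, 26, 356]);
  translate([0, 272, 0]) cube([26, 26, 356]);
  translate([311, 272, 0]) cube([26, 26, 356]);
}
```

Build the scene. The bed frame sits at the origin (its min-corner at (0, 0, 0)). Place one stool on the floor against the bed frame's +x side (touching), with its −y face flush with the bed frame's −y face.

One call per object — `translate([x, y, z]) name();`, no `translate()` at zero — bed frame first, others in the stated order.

bed_frame();
translate([1998, 0, 0]) stool();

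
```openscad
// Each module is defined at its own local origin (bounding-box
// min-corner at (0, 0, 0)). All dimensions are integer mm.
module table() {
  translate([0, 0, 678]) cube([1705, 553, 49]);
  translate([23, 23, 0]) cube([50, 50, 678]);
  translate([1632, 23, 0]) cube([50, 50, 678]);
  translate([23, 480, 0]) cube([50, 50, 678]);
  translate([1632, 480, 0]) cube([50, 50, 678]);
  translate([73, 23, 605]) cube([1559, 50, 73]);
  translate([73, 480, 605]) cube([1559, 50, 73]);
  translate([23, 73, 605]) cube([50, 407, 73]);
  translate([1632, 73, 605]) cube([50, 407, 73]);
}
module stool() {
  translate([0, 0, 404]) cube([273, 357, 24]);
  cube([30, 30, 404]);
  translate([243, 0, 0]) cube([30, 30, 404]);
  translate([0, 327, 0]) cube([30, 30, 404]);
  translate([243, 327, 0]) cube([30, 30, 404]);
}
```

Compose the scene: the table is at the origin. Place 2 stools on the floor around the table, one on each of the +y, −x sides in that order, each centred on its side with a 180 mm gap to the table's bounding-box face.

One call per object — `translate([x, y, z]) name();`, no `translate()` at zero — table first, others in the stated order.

table();
translate([716, 733, 0]) stool();
translate([-453, 98, 0]) stool();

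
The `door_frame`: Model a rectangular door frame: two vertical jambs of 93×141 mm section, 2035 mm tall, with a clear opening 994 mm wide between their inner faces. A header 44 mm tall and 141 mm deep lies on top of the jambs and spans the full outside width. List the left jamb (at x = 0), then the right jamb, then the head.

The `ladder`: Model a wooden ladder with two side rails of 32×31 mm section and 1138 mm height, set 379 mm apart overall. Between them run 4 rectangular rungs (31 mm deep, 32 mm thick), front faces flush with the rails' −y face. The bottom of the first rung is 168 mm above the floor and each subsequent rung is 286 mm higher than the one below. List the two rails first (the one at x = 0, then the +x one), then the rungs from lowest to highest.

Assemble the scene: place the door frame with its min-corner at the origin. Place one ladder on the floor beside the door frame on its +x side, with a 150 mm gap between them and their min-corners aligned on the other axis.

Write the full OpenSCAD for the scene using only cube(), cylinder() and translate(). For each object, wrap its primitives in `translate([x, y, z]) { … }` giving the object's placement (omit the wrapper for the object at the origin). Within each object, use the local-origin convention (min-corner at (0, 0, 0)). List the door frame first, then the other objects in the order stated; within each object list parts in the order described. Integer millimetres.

cube([93, 141, 2035]);
translate([1087, 0, 0]) cube([93, 141, 2035]);
translate([0, 0, 2035]) cube([1180, 141, 44]);
translate([1330, 0, 0]) {
  cube([32, 31, 1138]);
  translate([347, 0, 0]) cube([32, 31, 1138]);
  translate([32, 0, 168]) cube([315, 31, 32]);
  translate([32, 0, 454]) cube([315, 31, 32]);
  translate([32, 0, 740]) cube([315, 31, 32]);
  translate([32, 0, 1026]) cube([315, 31, 32]);
}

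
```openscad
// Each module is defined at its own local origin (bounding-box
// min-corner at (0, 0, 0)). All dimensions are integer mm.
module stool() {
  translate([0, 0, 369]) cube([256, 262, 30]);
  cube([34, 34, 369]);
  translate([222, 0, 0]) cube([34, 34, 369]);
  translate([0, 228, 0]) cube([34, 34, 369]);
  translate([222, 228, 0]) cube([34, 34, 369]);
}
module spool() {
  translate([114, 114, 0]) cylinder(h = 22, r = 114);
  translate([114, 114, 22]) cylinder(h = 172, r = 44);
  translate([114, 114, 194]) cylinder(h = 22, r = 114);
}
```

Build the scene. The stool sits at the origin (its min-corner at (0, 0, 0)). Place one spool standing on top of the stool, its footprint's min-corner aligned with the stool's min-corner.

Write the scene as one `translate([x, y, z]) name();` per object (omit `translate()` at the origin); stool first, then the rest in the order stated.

stool();
translate([0, 0, 399]) spool();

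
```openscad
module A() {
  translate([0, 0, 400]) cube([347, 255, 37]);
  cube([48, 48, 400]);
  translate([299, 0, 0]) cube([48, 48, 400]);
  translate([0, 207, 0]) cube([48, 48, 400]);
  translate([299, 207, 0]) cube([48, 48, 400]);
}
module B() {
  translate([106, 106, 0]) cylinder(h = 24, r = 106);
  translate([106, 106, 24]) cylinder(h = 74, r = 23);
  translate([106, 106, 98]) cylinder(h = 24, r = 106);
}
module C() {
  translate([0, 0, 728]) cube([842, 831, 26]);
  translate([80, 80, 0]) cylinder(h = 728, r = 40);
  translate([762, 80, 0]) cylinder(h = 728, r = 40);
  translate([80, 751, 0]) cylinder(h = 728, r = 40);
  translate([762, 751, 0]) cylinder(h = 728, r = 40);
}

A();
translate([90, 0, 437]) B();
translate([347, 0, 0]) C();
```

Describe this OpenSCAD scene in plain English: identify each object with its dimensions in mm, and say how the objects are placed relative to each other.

A is a four-legged stool. The seat is a 347×255×37 mm slab whose top surface is at z = 437 mm; four square legs, each 48×48 mm in cross-section, run from the floor (z = 0) to the underside of the seat, each flush with a corner of the seat.

B is a spool: two coaxial disc flanges of radius 106 mm and thickness 24 mm, joined by a core cylinder of radius 23 mm and height 74 mm. The lower flange rests on z = 0 and the three cylinders share a vertical axis.

C is a table with a 842×831 mm rectangular top, 26 mm thick, top surface at z = 754 mm, supported by four round legs of 80 mm diameter, each leg's bounding box inset 40 mm from the nearest pair of top edges, running from the floor.

The spool is on top of the stool. The table is against the stool's +x side, with their −y faces flush.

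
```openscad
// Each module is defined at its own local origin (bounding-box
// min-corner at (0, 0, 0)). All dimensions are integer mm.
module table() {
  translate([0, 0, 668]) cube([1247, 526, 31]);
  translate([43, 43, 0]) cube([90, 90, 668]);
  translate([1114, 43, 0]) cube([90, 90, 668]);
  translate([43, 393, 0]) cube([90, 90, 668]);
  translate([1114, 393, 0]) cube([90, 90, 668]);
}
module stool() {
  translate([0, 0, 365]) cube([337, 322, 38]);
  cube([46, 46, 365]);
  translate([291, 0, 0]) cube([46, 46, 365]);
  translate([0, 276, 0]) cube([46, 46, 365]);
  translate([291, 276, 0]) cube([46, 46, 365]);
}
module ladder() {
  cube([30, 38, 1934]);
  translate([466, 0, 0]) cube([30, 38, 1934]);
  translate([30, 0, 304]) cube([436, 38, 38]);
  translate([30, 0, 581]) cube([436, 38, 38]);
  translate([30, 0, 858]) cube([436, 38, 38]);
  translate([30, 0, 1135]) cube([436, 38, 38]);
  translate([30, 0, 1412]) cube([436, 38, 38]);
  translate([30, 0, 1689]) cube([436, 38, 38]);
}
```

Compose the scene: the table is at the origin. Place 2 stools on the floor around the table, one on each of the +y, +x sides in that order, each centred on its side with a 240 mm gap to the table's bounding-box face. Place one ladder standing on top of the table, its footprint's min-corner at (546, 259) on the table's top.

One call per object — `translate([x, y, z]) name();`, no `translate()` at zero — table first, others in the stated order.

table();
translate([455, 766, 0]) stool();
translate([1487, 102, 0]) stool();
translate([546, 259, 699]) ladder();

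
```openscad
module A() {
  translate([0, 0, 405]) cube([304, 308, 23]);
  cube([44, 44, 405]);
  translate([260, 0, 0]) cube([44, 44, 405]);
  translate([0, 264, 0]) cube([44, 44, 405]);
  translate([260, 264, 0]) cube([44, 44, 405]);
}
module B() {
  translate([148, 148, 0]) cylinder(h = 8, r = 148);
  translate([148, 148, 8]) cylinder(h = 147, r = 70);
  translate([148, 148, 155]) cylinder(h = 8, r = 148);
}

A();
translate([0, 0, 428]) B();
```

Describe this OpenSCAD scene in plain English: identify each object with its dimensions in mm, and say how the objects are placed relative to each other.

A is a four-legged stool. The seat is a 304×308×23 mm slab whose top surface is at z = 428 mm; four square legs, each 44×44 mm in cross-section, run from the floor (z = 0) to the underside of the seat, each flush with a corner of the seat.

B is a spool: two coaxial disc flanges of radius 148 mm and thickness 8 mm, joined by a core cylinder of radius 70 mm and height 147 mm. The lower flange rests on z = 0 and the three cylinders share a vertical axis.

The spool is on top of the stool.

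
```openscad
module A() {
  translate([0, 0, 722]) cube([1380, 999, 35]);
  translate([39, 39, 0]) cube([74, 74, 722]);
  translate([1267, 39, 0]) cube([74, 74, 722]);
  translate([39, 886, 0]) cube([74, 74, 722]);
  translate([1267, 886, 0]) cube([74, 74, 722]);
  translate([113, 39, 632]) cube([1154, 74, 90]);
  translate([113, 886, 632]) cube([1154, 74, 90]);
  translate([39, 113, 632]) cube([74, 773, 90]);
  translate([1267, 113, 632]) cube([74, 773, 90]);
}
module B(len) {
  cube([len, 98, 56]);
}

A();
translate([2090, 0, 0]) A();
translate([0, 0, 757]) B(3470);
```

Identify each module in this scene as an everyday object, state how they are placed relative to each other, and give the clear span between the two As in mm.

A is a table. B is a beam. A beam spans the tops of two tables. The clear span between the two tables is 710 mm.

Second table starts at x = 2090; first ends at x = 1380; clear span = 2090 − 1380 = 710 mm.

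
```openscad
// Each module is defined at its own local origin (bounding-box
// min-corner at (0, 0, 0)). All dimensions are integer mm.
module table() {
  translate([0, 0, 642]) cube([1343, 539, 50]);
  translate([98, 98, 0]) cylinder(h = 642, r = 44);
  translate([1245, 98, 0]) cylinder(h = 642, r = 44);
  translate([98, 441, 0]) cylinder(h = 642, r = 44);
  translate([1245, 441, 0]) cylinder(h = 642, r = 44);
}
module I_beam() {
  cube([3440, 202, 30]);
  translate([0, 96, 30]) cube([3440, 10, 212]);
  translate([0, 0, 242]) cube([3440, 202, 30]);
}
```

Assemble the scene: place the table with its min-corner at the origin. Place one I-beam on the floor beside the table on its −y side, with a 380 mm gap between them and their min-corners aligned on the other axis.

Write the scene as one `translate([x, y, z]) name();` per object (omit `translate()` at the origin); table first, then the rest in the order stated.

table();
translate([0, -582, 0]) I_beam();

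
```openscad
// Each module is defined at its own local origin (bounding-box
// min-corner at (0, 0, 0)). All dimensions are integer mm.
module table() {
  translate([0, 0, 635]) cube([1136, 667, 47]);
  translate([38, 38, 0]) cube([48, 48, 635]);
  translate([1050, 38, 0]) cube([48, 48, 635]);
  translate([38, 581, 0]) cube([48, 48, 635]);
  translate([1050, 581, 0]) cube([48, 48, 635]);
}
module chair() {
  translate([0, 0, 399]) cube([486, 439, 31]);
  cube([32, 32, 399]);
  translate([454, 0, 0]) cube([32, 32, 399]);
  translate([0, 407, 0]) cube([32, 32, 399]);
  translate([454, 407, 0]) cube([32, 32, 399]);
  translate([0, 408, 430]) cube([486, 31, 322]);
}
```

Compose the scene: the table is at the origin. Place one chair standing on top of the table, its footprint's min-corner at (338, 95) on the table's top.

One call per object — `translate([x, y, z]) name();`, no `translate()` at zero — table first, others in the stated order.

table();
translate([338, 95, 682]) chair();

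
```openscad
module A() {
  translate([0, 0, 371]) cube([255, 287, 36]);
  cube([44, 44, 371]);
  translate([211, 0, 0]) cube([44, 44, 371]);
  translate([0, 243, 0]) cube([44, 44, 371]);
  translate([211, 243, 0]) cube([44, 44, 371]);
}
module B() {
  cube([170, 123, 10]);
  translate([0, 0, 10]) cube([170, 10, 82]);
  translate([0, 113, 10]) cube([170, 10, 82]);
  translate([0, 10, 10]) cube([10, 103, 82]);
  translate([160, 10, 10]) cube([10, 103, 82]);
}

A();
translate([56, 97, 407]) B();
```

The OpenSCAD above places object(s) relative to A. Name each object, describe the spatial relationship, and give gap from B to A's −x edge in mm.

A is a stool. B is an open box. The open box is on top of the stool. The gap from the open box to the stool's −x edge is 56 mm.

The open box's min-x is at 56; the stool's min-x is 0; gap = 56 mm.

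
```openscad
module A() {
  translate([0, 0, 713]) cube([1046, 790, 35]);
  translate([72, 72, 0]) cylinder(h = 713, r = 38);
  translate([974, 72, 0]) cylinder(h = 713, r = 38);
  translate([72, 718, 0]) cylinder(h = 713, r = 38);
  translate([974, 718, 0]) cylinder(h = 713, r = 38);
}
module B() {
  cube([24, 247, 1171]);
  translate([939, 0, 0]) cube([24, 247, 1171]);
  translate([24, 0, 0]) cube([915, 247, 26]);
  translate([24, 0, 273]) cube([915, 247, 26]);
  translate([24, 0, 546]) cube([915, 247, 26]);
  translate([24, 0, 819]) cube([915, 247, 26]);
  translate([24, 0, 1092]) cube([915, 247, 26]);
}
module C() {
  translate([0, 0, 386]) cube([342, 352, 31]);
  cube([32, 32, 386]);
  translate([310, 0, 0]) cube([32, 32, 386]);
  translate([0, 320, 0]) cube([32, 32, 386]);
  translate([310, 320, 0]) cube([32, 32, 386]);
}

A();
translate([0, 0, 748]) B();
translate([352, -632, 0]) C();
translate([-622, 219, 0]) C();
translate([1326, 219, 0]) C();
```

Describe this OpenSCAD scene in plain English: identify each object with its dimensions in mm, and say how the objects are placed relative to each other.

A is a table with a 1046×790 mm rectangular top, 35 mm thick, top surface at z = 748 mm, supported by four round legs of 76 mm diameter, each leg's bounding box inset 34 mm from the nearest pair of top edges, running from the floor.

B is an open bookshelf. Two side panels, each 24 mm thick, 247 mm deep and 1171 mm tall, stand 963 mm apart (outside-to-outside). Between them sit 5 shelves, each 26 mm thick and 247 mm deep, spanning the full gap between the sides. The bottom shelf rests on the floor (its underside at z = 0) and the clear gap between one shelf's top and the next shelf's underside is 247 mm.

C is a four-legged stool. The seat is a 342×352×31 mm slab whose top surface is at z = 417 mm; four square legs, each 32×32 mm in cross-section, run from the floor (z = 0) to the underside of the seat, each flush with a corner of the seat.

The bookshelf is on top of the table. Three stools sit around the table at the −y, −x, +x sides.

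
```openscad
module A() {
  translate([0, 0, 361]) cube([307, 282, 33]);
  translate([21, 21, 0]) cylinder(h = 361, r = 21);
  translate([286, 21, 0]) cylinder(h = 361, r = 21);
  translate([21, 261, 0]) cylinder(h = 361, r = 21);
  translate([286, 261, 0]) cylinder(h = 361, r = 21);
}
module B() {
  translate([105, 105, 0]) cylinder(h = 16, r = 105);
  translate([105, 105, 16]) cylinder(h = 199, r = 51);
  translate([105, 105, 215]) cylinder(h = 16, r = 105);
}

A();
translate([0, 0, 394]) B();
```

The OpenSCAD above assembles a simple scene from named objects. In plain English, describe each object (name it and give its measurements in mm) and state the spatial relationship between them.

A is a four-legged stool. The seat is 307×282 mm, 33 mm thick, top at z = 394 mm. It stands on four round legs, each 42 mm in diameter, from z = 0 to the seat underside, each leg's axis is inset half a diameter from the nearest pair of seat edges (so the leg's bounding box is flush with the corner).

B is a spool: two coaxial disc flanges of radius 105 mm and thickness 16 mm, joined by a core cylinder of radius 51 mm and height 199 mm. The lower flange rests on z = 0 and the three cylinders share a vertical axis.

The spool is on top of the stool.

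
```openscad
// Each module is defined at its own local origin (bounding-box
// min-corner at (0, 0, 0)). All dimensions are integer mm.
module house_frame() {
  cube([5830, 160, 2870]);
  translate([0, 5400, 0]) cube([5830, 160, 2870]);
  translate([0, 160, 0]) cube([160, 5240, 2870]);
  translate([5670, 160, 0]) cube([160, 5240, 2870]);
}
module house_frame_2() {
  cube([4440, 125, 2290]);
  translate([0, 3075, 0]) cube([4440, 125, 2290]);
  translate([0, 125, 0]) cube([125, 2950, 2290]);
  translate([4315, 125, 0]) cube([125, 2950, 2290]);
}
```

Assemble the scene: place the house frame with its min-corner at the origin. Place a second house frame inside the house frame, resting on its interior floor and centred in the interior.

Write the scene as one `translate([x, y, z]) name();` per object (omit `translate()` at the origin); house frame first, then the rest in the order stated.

house_frame();
translate([695, 1180, 0]) house_frame_2();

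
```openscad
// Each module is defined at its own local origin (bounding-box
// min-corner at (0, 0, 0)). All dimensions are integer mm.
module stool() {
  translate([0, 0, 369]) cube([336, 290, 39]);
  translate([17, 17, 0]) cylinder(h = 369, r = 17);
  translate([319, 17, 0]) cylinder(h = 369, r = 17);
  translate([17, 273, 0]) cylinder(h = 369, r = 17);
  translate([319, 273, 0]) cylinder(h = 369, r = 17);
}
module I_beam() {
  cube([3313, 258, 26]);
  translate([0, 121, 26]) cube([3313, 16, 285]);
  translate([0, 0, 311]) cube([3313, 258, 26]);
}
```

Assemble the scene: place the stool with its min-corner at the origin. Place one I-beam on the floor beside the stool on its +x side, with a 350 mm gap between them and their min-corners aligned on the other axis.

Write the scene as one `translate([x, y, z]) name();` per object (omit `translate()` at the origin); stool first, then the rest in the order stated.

stool();
translate([686, 0, 0]) I_beam();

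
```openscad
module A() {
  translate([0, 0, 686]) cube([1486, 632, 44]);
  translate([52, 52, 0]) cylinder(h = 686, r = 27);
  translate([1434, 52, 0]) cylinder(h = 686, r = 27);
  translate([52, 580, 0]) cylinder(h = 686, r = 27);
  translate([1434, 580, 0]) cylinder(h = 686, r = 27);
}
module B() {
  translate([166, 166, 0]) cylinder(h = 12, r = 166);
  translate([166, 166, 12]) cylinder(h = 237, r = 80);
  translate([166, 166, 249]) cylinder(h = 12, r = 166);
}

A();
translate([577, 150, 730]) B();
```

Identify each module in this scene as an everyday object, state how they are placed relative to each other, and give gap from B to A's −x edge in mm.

The spool's min-x is at 577; the table's min-x is 0; gap = 577 mm.

A is a table. B is a spool. The spool is on top of the table, centred. The gap from the spool to the table's −x edge is 577 mm.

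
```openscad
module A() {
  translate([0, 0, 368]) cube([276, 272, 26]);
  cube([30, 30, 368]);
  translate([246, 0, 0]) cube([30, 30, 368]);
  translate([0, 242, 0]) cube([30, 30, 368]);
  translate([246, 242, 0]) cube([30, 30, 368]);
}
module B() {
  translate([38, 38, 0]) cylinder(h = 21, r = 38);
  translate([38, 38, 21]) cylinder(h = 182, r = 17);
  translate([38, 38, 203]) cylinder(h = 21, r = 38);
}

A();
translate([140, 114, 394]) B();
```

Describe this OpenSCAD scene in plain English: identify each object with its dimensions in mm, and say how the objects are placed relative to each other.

A is a four-legged stool. The seat is a 276×272×26 mm slab whose top surface is at z = 394 mm; four square legs, each 30×30 mm in cross-section, run from the floor (z = 0) to the underside of the seat, each flush with a corner of the seat.

B is a spool: two coaxial disc flanges of radius 38 mm and thickness 21 mm, joined by a core cylinder of radius 17 mm and height 182 mm. The lower flange rests on z = 0 and the three cylinders share a vertical axis.

The spool is on top of the stool.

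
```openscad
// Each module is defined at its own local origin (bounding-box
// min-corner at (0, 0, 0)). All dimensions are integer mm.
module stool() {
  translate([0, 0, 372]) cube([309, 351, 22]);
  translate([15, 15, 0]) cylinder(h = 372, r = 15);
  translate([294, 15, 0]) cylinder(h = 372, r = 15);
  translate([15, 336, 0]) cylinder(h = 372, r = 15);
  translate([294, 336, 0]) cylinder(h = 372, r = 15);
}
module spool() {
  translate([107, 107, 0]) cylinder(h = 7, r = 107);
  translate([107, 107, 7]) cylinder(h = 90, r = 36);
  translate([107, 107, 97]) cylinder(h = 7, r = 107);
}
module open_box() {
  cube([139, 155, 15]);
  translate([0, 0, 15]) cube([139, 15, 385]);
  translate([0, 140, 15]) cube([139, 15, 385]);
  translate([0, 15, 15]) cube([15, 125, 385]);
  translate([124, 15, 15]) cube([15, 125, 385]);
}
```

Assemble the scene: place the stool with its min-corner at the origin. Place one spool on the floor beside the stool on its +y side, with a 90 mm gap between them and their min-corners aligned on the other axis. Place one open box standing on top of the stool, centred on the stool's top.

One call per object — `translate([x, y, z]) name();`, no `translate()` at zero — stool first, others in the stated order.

stool();
translate([0, 441, 0]) spool();
translate([85, 98, 394]) open_box();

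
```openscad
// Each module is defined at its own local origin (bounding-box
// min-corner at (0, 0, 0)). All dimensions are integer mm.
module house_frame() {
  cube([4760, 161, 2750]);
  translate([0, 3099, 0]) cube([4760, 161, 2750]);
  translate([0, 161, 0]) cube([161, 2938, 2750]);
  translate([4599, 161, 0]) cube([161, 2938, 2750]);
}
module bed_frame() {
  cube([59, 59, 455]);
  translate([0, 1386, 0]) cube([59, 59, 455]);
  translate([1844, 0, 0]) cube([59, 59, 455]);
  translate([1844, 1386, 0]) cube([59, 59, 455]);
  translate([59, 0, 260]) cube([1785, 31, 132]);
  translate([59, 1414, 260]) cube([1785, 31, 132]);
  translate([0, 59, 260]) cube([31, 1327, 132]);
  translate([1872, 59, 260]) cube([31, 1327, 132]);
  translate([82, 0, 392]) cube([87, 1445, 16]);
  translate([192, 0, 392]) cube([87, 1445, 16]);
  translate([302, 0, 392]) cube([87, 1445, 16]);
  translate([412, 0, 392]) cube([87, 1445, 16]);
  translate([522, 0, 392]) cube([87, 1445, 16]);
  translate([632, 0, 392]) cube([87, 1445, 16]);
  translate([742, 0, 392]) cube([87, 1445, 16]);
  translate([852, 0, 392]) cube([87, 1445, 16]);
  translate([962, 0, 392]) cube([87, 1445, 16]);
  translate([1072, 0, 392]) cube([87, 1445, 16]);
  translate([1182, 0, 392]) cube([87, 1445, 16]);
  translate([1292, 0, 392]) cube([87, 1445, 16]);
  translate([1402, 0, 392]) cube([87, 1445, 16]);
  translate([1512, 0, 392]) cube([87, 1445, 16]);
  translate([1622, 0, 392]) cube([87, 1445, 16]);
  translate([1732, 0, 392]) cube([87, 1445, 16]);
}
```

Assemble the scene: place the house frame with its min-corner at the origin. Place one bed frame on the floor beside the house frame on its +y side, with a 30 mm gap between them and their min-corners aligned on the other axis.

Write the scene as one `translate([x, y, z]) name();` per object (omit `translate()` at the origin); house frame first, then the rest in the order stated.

house_frame();
translate([0, 3290, 0]) bed_frame();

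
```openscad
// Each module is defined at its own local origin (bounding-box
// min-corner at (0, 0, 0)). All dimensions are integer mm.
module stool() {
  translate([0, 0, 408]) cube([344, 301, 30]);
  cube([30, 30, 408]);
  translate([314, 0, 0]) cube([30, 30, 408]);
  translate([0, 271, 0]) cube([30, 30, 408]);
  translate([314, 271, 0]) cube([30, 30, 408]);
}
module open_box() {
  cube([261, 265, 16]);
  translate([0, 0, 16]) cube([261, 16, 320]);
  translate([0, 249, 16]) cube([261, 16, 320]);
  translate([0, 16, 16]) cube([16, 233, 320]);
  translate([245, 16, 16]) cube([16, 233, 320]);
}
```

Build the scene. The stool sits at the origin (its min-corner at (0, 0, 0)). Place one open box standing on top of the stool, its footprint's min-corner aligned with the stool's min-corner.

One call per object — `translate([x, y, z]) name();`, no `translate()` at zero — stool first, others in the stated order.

stool();
translate([0, 0, 438]) open_box();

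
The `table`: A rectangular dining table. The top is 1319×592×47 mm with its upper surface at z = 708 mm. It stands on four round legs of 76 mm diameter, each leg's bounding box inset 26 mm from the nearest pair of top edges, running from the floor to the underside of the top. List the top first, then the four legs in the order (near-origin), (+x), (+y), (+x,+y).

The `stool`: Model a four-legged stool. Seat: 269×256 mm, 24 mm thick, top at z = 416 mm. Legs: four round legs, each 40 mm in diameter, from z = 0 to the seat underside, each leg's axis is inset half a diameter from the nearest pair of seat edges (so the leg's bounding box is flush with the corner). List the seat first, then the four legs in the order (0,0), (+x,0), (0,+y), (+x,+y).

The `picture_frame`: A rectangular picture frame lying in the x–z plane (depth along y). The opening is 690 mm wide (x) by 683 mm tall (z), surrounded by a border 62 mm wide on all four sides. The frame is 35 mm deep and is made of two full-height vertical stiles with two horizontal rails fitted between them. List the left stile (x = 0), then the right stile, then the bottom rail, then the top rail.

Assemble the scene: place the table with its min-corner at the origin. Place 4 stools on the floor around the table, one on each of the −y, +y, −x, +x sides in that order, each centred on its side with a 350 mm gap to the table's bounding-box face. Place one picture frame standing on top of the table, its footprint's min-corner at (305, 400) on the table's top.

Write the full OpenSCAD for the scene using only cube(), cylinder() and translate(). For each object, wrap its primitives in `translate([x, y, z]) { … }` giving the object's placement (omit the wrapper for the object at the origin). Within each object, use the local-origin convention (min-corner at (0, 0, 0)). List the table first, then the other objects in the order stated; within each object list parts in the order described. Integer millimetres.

translate([0, 0, 661]) cube([1319, 592, 47]);
translate([64, 64, 0]) cylinder(h = 661, r = 38);
translate([1255, 64, 0]) cylinder(h = 661, r = 38);
translate([64, 528, 0]) cylinder(h = 661, r = 38);
translate([1255, 528, 0]) cylinder(h = 661, r = 38);
translate([525, -606, 0]) {
  translate([0, 0, 392]) cube([269, 256, 24]);
  translate([20, 20, 0]) cylinder(h = 392, r = 20);
  translate([249, 20, 0]) cylinder(h = 392, r = 20);
  translate([20, 236, 0]) cylinder(h = 392, r = 20);
  translate([249, 236, 0]) cylinder(h = 392, r = 20);
}
translate([525, 942, 0]) {
  translate([0, 0, 392]) cube([269, 256, 24]);
  translate([20, 20, 0]) cylinder(h = 392, r = 20);
  translate([249, 20, 0]) cylinder(h = 392, r = 20);
  translate([20, 236, 0]) cylinder(h = 392, r = 20);
  translate([249, 236, 0]) cylinder(h = 392, r = 20);
}
translate([-619, 168, 0]) {
  translate([0, 0, 392]) cube([269, 256, 24]);
  translate([20, 20, 0]) cylinder(h = 392, r = 20);
  translate([249, 20, 0]) cylinder(h = 392, r = 20);
  translate([20, 236, 0]) cylinder(h = 392, r = 20);
  translate([249, 236, 0]) cylinder(h = 392, r = 20);
}
translate([1669, 168, 0]) {
  translate([0, 0, 392]) cube([269, 256, 24]);
  translate([20, 20, 0]) cylinder(h = 392, r = 20);
  translate([249, 20, 0]) cylinder(h = 392, r = 20);
  translate([20, 236, 0]) cylinder(h = 392, r = 20);
  translate([249, 236, 0]) cylinder(h = 392, r = 20);
}
translate([305, 400, 708]) {
  cube([62, 35, 807]);
  translate([752, 0, 0]) cube([62, 35, 807]);
  translate([62, 0, 0]) cube([690, 35, 62]);
  translate([62, 0, 745]) cube([690, 35, 62]);
}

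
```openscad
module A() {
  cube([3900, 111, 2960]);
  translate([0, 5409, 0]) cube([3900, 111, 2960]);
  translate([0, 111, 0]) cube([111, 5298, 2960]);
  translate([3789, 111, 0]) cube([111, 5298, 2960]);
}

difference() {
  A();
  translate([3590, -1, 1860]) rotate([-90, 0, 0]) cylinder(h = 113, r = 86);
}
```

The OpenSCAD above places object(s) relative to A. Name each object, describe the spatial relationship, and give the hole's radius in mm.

The subtracted cylinder has r = 86 mm.

A is a house frame. The house frame has a circular hole through its front wall. The hole's radius is 86 mm.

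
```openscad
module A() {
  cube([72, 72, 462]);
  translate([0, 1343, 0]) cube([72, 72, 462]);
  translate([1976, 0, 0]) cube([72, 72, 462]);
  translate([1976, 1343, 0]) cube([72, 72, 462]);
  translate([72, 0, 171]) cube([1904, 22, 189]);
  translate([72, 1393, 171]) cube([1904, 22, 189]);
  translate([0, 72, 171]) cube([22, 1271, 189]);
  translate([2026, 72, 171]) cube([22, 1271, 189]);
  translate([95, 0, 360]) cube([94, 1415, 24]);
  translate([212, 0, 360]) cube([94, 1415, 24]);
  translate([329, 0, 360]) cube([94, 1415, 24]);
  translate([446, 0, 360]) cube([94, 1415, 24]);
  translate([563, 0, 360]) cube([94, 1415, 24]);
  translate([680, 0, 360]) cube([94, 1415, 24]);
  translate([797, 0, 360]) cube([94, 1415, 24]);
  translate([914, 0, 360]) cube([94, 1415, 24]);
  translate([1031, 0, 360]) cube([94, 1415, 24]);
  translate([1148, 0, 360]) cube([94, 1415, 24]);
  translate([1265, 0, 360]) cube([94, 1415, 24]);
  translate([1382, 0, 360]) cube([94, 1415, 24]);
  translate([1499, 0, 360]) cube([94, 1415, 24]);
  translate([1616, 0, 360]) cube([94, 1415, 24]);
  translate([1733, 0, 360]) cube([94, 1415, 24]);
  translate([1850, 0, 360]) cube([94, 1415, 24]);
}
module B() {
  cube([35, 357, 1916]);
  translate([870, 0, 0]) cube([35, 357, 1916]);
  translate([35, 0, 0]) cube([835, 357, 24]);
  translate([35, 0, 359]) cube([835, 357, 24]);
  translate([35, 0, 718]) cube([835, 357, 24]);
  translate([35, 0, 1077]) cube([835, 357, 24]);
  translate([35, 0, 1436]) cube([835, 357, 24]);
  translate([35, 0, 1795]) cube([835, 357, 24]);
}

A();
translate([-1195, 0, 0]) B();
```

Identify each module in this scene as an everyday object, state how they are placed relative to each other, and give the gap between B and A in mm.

A is a bed frame. B is a bookshelf. The bookshelf is on the floor beside the bed frame on its −x side. The gap between the bookshelf and the bed frame is 290 mm.

The bookshelf's nearest face is 290 mm from the bed frame's −x face.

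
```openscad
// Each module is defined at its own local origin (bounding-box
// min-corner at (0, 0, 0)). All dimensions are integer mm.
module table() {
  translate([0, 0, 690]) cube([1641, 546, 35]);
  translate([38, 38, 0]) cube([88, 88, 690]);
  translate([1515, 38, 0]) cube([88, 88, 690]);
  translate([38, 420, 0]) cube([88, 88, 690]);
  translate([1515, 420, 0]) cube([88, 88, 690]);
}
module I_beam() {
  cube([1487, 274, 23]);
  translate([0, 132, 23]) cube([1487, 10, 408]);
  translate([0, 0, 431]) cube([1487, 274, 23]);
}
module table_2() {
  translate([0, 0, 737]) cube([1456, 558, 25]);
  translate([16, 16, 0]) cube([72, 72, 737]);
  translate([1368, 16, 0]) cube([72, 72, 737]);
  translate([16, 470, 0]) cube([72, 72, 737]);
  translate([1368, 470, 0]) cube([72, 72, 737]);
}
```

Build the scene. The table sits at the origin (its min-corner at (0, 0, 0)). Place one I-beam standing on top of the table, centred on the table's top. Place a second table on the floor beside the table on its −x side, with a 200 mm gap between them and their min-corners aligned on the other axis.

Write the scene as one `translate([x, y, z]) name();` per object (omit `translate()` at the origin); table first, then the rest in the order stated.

table();
translate([77, 136, 725]) I_beam();
translate([-1656, 0, 0]) table_2();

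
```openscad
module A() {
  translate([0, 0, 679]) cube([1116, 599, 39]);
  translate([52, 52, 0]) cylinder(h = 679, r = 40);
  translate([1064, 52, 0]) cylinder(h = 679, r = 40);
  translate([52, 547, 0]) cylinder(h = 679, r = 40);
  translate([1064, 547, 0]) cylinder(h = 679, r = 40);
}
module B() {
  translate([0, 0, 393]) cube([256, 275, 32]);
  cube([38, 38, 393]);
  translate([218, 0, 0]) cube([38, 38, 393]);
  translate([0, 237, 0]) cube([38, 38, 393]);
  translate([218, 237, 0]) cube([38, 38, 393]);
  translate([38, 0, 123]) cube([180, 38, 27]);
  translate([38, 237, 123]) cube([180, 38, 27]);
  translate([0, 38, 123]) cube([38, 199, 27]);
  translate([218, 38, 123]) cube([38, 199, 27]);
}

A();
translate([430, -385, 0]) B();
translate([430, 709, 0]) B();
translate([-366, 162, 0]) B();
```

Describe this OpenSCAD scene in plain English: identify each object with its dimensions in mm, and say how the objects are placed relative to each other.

A is a table: top 1116 mm (x) × 599 mm (y), 39 mm thick, upper face at z = 718 mm, on four round legs of 80 mm diameter, each leg's bounding box inset 12 mm from the nearest pair of top edges, running from z = 0 to the bottom of the top.

B is a four-legged stool. The seat is a 256×275×32 mm slab whose top surface is at z = 425 mm; four square legs, each 38×38 mm in cross-section, run from the floor (z = 0) to the underside of the seat, each flush with a corner of the seat. Four stretchers, 38 mm wide and 27 mm tall, connect adjacent legs with their undersides at z = 123 mm, each running between the inner faces of the legs it joins and aligned with the legs' outer faces on the other axis.

Three stools sit around the table at the −y, +y, −x sides.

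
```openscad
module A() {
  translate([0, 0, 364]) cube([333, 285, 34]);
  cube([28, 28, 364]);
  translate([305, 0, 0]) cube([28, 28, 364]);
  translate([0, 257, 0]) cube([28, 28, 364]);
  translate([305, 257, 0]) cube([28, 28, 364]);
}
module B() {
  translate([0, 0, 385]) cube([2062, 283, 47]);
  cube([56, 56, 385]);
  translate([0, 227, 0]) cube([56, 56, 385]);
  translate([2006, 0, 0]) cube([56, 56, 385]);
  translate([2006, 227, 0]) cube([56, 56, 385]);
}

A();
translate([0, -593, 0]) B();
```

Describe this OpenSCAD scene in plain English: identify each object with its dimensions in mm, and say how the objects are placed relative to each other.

A is a simple wooden stool: a rectangular seat 333 mm (x) by 285 mm (y), 34 mm thick, top face at z = 398 mm, on four square legs, each 28×28 mm in cross-section. The legs rest on z = 0, each flush with a corner of the seat.

B is a long wooden bench with a 2062 mm (x) × 283 mm (y) seat, 47 mm thick, its top surface 432 mm above the floor. Four 56 mm square legs at the seat corners, flush with the edges, run from z = 0 to the seat underside.

The bench is on the floor beside the stool on its −y side.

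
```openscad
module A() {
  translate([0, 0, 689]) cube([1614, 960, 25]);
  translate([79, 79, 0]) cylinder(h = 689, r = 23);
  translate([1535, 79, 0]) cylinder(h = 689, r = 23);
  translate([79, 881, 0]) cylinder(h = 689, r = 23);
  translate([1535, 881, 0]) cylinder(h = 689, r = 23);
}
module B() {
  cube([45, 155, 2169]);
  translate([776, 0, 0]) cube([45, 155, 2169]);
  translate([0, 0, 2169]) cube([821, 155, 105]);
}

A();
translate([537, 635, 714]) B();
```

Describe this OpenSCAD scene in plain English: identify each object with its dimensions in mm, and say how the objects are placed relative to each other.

A is a table: top 1614 mm (x) × 960 mm (y), 25 mm thick, upper face at z = 714 mm, on four round legs of 46 mm diameter, each leg's bounding box inset 56 mm from the nearest pair of top edges, running from z = 0 to the bottom of the top.

B is a door frame. The clear opening is 731 mm wide and 2169 mm high. Two 45 mm wide jambs, 155 mm deep, stand either side of the opening from the floor to the top of the opening. A 105 mm thick head sits across the top of both jambs, spanning the full outside width of the frame.

The door frame is on top of the table.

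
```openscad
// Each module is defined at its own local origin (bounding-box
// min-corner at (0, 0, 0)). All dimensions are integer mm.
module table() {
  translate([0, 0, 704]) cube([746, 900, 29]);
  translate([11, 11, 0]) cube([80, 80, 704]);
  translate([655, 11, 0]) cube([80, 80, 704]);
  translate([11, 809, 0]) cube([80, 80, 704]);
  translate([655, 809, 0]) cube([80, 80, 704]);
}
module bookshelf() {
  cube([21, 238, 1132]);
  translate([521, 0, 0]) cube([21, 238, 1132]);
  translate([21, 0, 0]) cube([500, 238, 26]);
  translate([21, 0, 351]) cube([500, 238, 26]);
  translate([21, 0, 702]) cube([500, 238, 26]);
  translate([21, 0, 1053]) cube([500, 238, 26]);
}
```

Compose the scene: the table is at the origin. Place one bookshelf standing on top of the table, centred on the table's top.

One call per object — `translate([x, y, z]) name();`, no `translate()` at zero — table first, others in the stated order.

table();
translate([102, 331, 733]) bookshelf();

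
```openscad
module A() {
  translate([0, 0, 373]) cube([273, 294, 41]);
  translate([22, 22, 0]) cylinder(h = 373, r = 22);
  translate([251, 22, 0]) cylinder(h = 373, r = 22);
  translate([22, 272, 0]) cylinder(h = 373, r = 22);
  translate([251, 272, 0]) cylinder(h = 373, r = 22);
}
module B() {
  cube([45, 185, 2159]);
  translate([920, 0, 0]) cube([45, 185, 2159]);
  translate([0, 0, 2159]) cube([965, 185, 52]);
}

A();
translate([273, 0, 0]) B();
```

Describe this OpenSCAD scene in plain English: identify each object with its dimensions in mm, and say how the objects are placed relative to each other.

A is a four-legged stool. The seat is a 273×294×41 mm slab whose top surface is at z = 414 mm; four round legs, each 44 mm in diameter, run from the floor (z = 0) to the underside of the seat, each leg's axis is inset half a diameter from the nearest pair of seat edges (so the leg's bounding box is flush with the corner).

B is a rectangular door frame: two vertical jambs of 45×185 mm section, 2159 mm tall, with a clear opening 875 mm wide between their inner faces. A header 52 mm tall and 185 mm deep lies on top of the jambs and spans the full outside width.

The door frame is against the stool's +x side, with their −y faces flush.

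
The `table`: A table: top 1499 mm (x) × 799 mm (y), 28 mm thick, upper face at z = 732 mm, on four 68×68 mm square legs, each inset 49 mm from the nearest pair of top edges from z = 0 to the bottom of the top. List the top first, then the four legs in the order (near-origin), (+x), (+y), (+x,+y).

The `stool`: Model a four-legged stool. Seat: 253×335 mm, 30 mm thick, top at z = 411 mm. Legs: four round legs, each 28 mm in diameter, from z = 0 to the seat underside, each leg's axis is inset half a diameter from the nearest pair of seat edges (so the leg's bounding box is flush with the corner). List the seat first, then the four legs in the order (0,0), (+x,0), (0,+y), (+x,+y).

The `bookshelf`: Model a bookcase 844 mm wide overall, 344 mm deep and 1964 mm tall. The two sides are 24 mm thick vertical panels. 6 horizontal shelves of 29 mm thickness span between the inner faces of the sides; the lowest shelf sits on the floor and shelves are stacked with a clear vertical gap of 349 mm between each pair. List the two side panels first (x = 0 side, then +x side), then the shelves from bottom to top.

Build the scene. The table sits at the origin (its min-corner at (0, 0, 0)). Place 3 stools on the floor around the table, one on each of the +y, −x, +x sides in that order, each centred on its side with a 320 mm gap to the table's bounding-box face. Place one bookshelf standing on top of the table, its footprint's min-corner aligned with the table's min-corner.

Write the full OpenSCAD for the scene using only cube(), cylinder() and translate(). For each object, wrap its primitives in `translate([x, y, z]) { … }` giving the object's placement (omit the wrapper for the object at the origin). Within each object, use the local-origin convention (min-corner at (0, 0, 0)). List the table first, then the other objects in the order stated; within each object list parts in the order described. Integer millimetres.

translate([0, 0, 704]) cube([1499, 799, 28]);
translate([49, 49, 0]) cube([68, 68, 704]);
translate([1382, 49, 0]) cube([68, 68, 704]);
translate([49, 682, 0]) cube([68, 68, 704]);
translate([1382, 682, 0]) cube([68, 68, 704]);
translate([623, 1119, 0]) {
  translate([0, 0, 381]) cube([253, 335, 30]);
  translate([14, 14, 0]) cylinder(h = 381, r = 14);
  translate([239, 14, 0]) cylinder(h = 381, r = 14);
  translate([14, 321, 0]) cylinder(h = 381, r = 14);
  translate([239, 321, 0]) cylinder(h = 381, r = 14);
}
translate([-573, 232, 0]) {
  translate([0, 0, 381]) cube([253, 335, 30]);
  translate([14, 14, 0]) cylinder(h = 381, r = 14);
  translate([239, 14, 0]) cylinder(h = 381, r = 14);
  translate([14, 321, 0]) cylinder(h = 381, r = 14);
  translate([239, 321, 0]) cylinder(h = 381, r = 14);
}
translate([1819, 232, 0]) {
  translate([0, 0, 381]) cube([253, 335, 30]);
  translate([14, 14, 0]) cylinder(h = 381, r = 14);
  translate([239, 14, 0]) cylinder(h = 381, r = 14);
  translate([14, 321, 0]) cylinder(h = 381, r = 14);
  translate([239, 321, 0]) cylinder(h = 381, r = 14);
}
translate([0, 0, 732]) {
  cube([24, 344, 1964]);
  translate([820, 0, 0]) cube([24, 344, 1964]);
  translate([24, 0, 0]) cube([796, 344, 29]);
  translate([24, 0, 378]) cube([796, 344, 29]);
  translate([24, 0, 756]) cube([796, 344, 29]);
  translate([24, 0, 1134]) cube([796, 344, 29]);
  translate([24, 0, 1512]) cube([796, 344, 29]);
  translate([24, 0, 1890]) cube([796, 344, 29]);
}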